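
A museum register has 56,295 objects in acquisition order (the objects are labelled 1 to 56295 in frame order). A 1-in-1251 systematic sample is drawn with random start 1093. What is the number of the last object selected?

56137

k = 1251
45th selection = r + (45−1)·k = 1093 + 44×1251 = 1093 + 55044 = 56137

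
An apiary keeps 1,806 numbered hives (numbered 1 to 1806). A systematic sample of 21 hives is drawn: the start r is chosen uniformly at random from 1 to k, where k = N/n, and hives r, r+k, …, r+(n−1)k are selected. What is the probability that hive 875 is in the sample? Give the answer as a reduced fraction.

k = 1806/21 = 86.
Hive 875 is selected iff r ≡ 875 (mod 86); exactly one such r in {1,…,86}.
Inclusion probability = 1/86.

1/86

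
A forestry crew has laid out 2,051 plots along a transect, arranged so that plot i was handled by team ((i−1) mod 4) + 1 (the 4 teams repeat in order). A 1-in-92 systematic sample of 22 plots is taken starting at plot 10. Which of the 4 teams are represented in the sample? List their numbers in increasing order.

2

Consecutive selections differ by k = 92, so their team numbers differ by 92 mod 4 = 0.
gcd(92, 4) = 4, so the sample visits 4/4 = 1 distinct residues mod 4.
Start 10 is team 2; the teams hit are 2.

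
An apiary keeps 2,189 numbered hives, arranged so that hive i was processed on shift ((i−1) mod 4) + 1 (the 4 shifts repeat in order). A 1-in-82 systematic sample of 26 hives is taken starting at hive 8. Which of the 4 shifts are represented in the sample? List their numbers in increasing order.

Consecutive selections differ by k = 82, so their shift numbers differ by 82 mod 4 = 2.
gcd(82, 4) = 2, so the sample visits 4/2 = 2 distinct residues mod 4.
Start 8 is shift 4; the shifts hit are 2, 4.

2, 4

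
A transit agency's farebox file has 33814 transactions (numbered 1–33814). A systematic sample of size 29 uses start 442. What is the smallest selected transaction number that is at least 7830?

8604

k = 33814/29 = 1166
Steps past start: ⌈(7830 − 442)/1166⌉ = ⌈7388/1166⌉ = 7
Selected transaction: 442 + 7×1166 = 8604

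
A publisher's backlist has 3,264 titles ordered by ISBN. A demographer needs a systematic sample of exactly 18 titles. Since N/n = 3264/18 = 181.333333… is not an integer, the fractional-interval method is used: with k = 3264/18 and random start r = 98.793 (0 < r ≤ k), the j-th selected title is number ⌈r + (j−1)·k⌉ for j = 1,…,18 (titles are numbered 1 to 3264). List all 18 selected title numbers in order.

99, 281, 462, 643, 825, 1006, 1187, 1369, 1550, 1731, 1913, 2094, 2275, 2457, 2638, 2819, 3001, 3182

j=1: r + 0k = 98.793 → ⌈·⌉ = 99
j=2: r + 1k = 280.126333… → ⌈·⌉ = 281
j=3: r + 2k = 461.459666… → ⌈·⌉ = 462
j=4: r + 3k = 642.793 → ⌈·⌉ = 643
j=5: r + 4k = 824.126333… → ⌈·⌉ = 825
j=6: r + 5k = 1005.459666… → ⌈·⌉ = 1006
j=7: r + 6k = 1186.793 → ⌈·⌉ = 1187
j=8: r + 7k = 1368.126333… → ⌈·⌉ = 1369
j=9: r + 8k = 1549.459666… → ⌈·⌉ = 1550
j=10: r + 9k = 1730.793 → ⌈·⌉ = 1731
j=11: r + 10k = 1912.126333… → ⌈·⌉ = 1913
j=12: r + 11k = 2093.459666… → ⌈·⌉ = 2094
j=13: r + 12k = 2274.793 → ⌈·⌉ = 2275
j=14: r + 13k = 2456.126333… → ⌈·⌉ = 2457
j=15: r + 14k = 2637.459666… → ⌈·⌉ = 2638
j=16: r + 15k = 2818.793 → ⌈·⌉ = 2819
j=17: r + 16k = 3000.126333… → ⌈·⌉ = 3001
j=18: r + 17k = 3181.459666… → ⌈·⌉ = 3182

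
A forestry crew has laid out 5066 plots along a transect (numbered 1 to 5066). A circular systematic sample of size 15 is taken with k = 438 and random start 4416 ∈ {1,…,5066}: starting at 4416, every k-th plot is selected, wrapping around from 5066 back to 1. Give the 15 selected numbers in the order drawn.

Selection 1: 4416
Selection 2: 4416 + 438 = 4854
Selection 3: 4854 + 438 = 5292 → 5292 − 5066 = 226
Selection 4: 226 + 438 = 664
Selection 5: 664 + 438 = 1102
Selection 6: 1102 + 438 = 1540
Selection 7: 1540 + 438 = 1978
Selection 8: 1978 + 438 = 2416
Selection 9: 2416 + 438 = 2854
Selection 10: 2854 + 438 = 3292
Selection 11: 3292 + 438 = 3730
Selection 12: 3730 + 438 = 4168
Selection 13: 4168 + 438 = 4606
Selection 14: 4606 + 438 = 5044
Selection 15: 5044 + 438 = 5482 → 5482 − 5066 = 416

4416, 4854, 226, 664, 1102, 1540, 1978, 2416, 2854, 3292, 3730, 4168, 4606, 5044, 416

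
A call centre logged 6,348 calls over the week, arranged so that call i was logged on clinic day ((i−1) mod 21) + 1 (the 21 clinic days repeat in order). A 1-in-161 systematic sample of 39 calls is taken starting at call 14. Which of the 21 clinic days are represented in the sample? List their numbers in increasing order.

Consecutive selections differ by k = 161, so their clinic day numbers differ by 161 mod 21 = 14.
gcd(161, 21) = 7, so the sample visits 21/7 = 3 distinct residues mod 21.
Start 14 is clinic day 14; the clinic days hit are 7, 14, 21.

7, 14, 21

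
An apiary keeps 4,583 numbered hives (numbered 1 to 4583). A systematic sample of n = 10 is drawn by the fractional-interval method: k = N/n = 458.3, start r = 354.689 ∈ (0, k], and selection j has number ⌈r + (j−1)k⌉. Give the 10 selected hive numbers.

355, 813, 1272, 1730, 2188, 2647, 3105, 3563, 4022, 4480

j=1: r + 0k = 354.689 → ⌈·⌉ = 355
j=2: r + 1k = 812.989 → ⌈·⌉ = 813
j=3: r + 2k = 1271.289 → ⌈·⌉ = 1272
j=4: r + 3k = 1729.589 → ⌈·⌉ = 1730
j=5: r + 4k = 2187.889 → ⌈·⌉ = 2188
j=6: r + 5k = 2646.189 → ⌈·⌉ = 2647
j=7: r + 6k = 3104.489 → ⌈·⌉ = 3105
j=8: r + 7k = 3562.789 → ⌈·⌉ = 3563
j=9: r + 8k = 4021.089 → ⌈·⌉ = 4022
j=10: r + 9k = 4479.389 → ⌈·⌉ = 4480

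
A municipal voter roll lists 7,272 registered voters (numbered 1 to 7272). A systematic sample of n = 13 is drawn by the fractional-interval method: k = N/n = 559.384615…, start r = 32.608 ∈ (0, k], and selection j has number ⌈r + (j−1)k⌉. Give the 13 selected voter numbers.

33, 592, 1152, 1711, 2271, 2830, 3389, 3949, 4508, 5068, 5627, 6186, 6746

j=1: r + 0k = 32.608 → ⌈·⌉ = 33
j=2: r + 1k = 591.992615… → ⌈·⌉ = 592
j=3: r + 2k = 1151.377230… → ⌈·⌉ = 1152
j=4: r + 3k = 1710.761846… → ⌈·⌉ = 1711
j=5: r + 4k = 2270.146461… → ⌈·⌉ = 2271
j=6: r + 5k = 2829.531076… → ⌈·⌉ = 2830
j=7: r + 6k = 3388.915692… → ⌈·⌉ = 3389
j=8: r + 7k = 3948.300307… → ⌈·⌉ = 3949
j=9: r + 8k = 4507.684923… → ⌈·⌉ = 4508
j=10: r + 9k = 5067.069538… → ⌈·⌉ = 5068
j=11: r + 10k = 5626.454153… → ⌈·⌉ = 5627
j=12: r + 11k = 6185.838769… → ⌈·⌉ = 6186
j=13: r + 12k = 6745.223384… → ⌈·⌉ = 6746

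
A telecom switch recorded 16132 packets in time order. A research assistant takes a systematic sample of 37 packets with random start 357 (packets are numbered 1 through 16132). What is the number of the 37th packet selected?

16053

k = 16132/37 = 436
37th selection = r + (37−1)·k = 357 + 36×436 = 357 + 15696 = 16053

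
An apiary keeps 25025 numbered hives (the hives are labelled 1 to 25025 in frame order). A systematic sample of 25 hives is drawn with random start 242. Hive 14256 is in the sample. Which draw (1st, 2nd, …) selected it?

k = 25025/25 = 1001
position = (14256 − 242)/1001 + 1 = 14014/1001 + 1 = 14 + 1 = 15

15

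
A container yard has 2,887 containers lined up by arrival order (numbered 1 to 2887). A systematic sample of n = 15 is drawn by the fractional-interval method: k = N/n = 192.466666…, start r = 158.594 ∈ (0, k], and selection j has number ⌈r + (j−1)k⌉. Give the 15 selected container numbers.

j=1: r + 0k = 158.594 → ⌈·⌉ = 159
j=2: r + 1k = 351.060666… → ⌈·⌉ = 352
j=3: r + 2k = 543.527333… → ⌈·⌉ = 544
j=4: r + 3k = 735.994 → ⌈·⌉ = 736
j=5: r + 4k = 928.460666… → ⌈·⌉ = 929
j=6: r + 5k = 1120.927333… → ⌈·⌉ = 1121
j=7: r + 6k = 1313.394 → ⌈·⌉ = 1314
j=8: r + 7k = 1505.860666… → ⌈·⌉ = 1506
j=9: r + 8k = 1698.327333… → ⌈·⌉ = 1699
j=10: r + 9k = 1890.794 → ⌈·⌉ = 1891
j=11: r + 10k = 2083.260666… → ⌈·⌉ = 2084
j=12: r + 11k = 2275.727333… → ⌈·⌉ = 2276
j=13: r + 12k = 2468.194 → ⌈·⌉ = 2469
j=14: r + 13k = 2660.660666… → ⌈·⌉ = 2661
j=15: r + 14k = 2853.127333… → ⌈·⌉ = 2854

159, 352, 544, 736, 929, 1121, 1314, 1506, 1699, 1891, 2084, 2276, 2469, 2661, 2854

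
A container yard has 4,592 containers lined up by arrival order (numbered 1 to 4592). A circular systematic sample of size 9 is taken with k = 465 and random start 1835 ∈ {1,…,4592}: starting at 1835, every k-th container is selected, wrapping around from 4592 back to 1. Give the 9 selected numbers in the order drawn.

Selection 1: 1835
Selection 2: 1835 + 465 = 2300
Selection 3: 2300 + 465 = 2765
Selection 4: 2765 + 465 = 3230
Selection 5: 3230 + 465 = 3695
Selection 6: 3695 + 465 = 4160
Selection 7: 4160 + 465 = 4625 → 4625 − 4592 = 33
Selection 8: 33 + 465 = 498
Selection 9: 498 + 465 = 963

1835, 2300, 2765, 3230, 3695, 4160, 33, 498, 963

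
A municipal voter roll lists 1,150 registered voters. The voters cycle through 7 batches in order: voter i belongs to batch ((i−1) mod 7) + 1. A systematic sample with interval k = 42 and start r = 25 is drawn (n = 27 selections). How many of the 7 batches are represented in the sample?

Consecutive selections differ by k = 42, so their batch numbers differ by 42 mod 7 = 0.
gcd(42, 7) = 7, so the sample visits 7/7 = 1 distinct residues mod 7.
Start 25 is batch 4; the batches hit are 4.

1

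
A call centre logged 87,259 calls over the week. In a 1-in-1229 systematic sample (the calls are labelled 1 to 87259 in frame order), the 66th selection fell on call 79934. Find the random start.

k = 1229
r = 79934 − (66−1)×1229 = 79934 − 79885 = 49

49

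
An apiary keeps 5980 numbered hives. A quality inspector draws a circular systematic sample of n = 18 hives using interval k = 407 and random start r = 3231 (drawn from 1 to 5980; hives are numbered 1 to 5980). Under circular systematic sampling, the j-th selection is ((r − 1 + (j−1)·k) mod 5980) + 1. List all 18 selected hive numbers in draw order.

Selection 1: 3231
Selection 2: 3231 + 407 = 3638
Selection 3: 3638 + 407 = 4045
Selection 4: 4045 + 407 = 4452
Selection 5: 4452 + 407 = 4859
Selection 6: 4859 + 407 = 5266
Selection 7: 5266 + 407 = 5673
Selection 8: 5673 + 407 = 6080 → 6080 − 5980 = 100
Selection 9: 100 + 407 = 507
Selection 10: 507 + 407 = 914
Selection 11: 914 + 407 = 1321
Selection 12: 1321 + 407 = 1728
Selection 13: 1728 + 407 = 2135
Selection 14: 2135 + 407 = 2542
Selection 15: 2542 + 407 = 2949
Selection 16: 2949 + 407 = 3356
Selection 17: 3356 + 407 = 3763
Selection 18: 3763 + 407 = 4170

3231, 3638, 4045, 4452, 4859, 5266, 5673, 100, 507, 914, 1321, 1728, 2135, 2542, 2949, 3356, 3763, 4170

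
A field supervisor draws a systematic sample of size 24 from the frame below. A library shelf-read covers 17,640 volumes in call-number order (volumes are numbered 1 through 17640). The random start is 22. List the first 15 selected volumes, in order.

22, 757, 1492, 2227, 2962, 3697, 4432, 5167, 5902, 6637, 7372, 8107, 8842, 9577, 10312

k = N/n = 17640/24 = 735
volume 1: 22
volume 2: 22 + 735 = 757
volume 3: 757 + 735 = 1492
volume 4: 1492 + 735 = 2227
volume 5: 2227 + 735 = 2962
volume 6: 2962 + 735 = 3697
volume 7: 3697 + 735 = 4432
volume 8: 4432 + 735 = 5167
volume 9: 5167 + 735 = 5902
volume 10: 5902 + 735 = 6637
volume 11: 6637 + 735 = 7372
volume 12: 7372 + 735 = 8107
volume 13: 8107 + 735 = 8842
volume 14: 8842 + 735 = 9577
volume 15: 9577 + 735 = 10312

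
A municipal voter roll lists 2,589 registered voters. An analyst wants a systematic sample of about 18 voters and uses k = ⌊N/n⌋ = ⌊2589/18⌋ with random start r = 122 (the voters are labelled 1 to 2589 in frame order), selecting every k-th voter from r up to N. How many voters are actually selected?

18

k = ⌊2589/18⌋ = 143
Achieved size = ⌊(2589 − 122)/143⌋ + 1 = ⌊2467/143⌋ + 1 = 17 + 1 = 18
(last selection: 122 + 17×143 = 2553 ≤ 2589; next would be 2696 > 2589)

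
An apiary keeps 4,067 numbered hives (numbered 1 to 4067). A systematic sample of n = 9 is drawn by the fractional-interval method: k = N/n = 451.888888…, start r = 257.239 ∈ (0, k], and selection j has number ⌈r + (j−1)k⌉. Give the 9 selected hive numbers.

258, 710, 1162, 1613, 2065, 2517, 2969, 3421, 3873

j=1: r + 0k = 257.239 → ⌈·⌉ = 258
j=2: r + 1k = 709.127888… → ⌈·⌉ = 710
j=3: r + 2k = 1161.016777… → ⌈·⌉ = 1162
j=4: r + 3k = 1612.905666… → ⌈·⌉ = 1613
j=5: r + 4k = 2064.794555… → ⌈·⌉ = 2065
j=6: r + 5k = 2516.683444… → ⌈·⌉ = 2517
j=7: r + 6k = 2968.572333… → ⌈·⌉ = 2969
j=8: r + 7k = 3420.461222… → ⌈·⌉ = 3421
j=9: r + 8k = 3872.350111… → ⌈·⌉ = 3873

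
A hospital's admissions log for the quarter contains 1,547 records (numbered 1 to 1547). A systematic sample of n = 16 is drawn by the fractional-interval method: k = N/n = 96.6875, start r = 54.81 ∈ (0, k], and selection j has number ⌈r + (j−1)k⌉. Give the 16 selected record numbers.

55, 152, 249, 345, 442, 539, 635, 732, 829, 925, 1022, 1119, 1216, 1312, 1409, 1506

j=1: r + 0k = 54.81 → ⌈·⌉ = 55
j=2: r + 1k = 151.4975 → ⌈·⌉ = 152
j=3: r + 2k = 248.185 → ⌈·⌉ = 249
j=4: r + 3k = 344.8725 → ⌈·⌉ = 345
j=5: r + 4k = 441.56 → ⌈·⌉ = 442
j=6: r + 5k = 538.2475 → ⌈·⌉ = 539
j=7: r + 6k = 634.935 → ⌈·⌉ = 635
j=8: r + 7k = 731.6225 → ⌈·⌉ = 732
j=9: r + 8k = 828.31 → ⌈·⌉ = 829
j=10: r + 9k = 924.9975 → ⌈·⌉ = 925
j=11: r + 10k = 1021.685 → ⌈·⌉ = 1022
j=12: r + 11k = 1118.3725 → ⌈·⌉ = 1119
j=13: r + 12k = 1215.06 → ⌈·⌉ = 1216
j=14: r + 13k = 1311.7475 → ⌈·⌉ = 1312
j=15: r + 14k = 1408.435 → ⌈·⌉ = 1409
j=16: r + 15k = 1505.1225 → ⌈·⌉ = 1506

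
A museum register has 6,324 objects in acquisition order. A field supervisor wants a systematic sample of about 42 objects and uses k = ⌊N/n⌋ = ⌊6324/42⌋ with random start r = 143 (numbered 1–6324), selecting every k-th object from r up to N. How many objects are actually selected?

k = ⌊6324/42⌋ = 150
Achieved size = ⌊(6324 − 143)/150⌋ + 1 = ⌊6181/150⌋ + 1 = 41 + 1 = 42
(last selection: 143 + 41×150 = 6293 ≤ 6324; next would be 6443 > 6324)

42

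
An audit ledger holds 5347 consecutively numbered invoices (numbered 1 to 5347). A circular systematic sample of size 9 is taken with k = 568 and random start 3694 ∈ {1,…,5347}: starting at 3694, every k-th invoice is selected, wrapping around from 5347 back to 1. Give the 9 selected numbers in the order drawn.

Selection 1: 3694
Selection 2: 3694 + 568 = 4262
Selection 3: 4262 + 568 = 4830
Selection 4: 4830 + 568 = 5398 → 5398 − 5347 = 51
Selection 5: 51 + 568 = 619
Selection 6: 619 + 568 = 1187
Selection 7: 1187 + 568 = 1755
Selection 8: 1755 + 568 = 2323
Selection 9: 2323 + 568 = 2891

3694, 4262, 4830, 51, 619, 1187, 1755, 2323, 2891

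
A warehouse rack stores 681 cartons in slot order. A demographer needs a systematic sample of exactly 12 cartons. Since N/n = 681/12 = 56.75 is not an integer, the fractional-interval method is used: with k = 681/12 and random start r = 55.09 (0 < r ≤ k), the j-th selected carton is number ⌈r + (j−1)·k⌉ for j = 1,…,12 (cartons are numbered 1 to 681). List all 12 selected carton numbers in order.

j=1: r + 0k = 55.09 → ⌈·⌉ = 56
j=2: r + 1k = 111.84 → ⌈·⌉ = 112
j=3: r + 2k = 168.59 → ⌈·⌉ = 169
j=4: r + 3k = 225.34 → ⌈·⌉ = 226
j=5: r + 4k = 282.09 → ⌈·⌉ = 283
j=6: r + 5k = 338.84 → ⌈·⌉ = 339
j=7: r + 6k = 395.59 → ⌈·⌉ = 396
j=8: r + 7k = 452.34 → ⌈·⌉ = 453
j=9: r + 8k = 509.09 → ⌈·⌉ = 510
j=10: r + 9k = 565.84 → ⌈·⌉ = 566
j=11: r + 10k = 622.59 → ⌈·⌉ = 623
j=12: r + 11k = 679.34 → ⌈·⌉ = 680

56, 112, 169, 226, 283, 339, 396, 453, 510, 566, 623, 680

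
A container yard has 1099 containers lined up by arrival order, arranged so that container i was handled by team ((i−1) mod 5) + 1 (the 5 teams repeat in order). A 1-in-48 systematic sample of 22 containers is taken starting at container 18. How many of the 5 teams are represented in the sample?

Consecutive selections differ by k = 48, so their team numbers differ by 48 mod 5 = 3.
gcd(48, 5) = 1, so the sample visits 5/1 = 5 distinct residues mod 5.
Start 18 is team 3; the teams hit are 1, 2, 3, 4, 5.

5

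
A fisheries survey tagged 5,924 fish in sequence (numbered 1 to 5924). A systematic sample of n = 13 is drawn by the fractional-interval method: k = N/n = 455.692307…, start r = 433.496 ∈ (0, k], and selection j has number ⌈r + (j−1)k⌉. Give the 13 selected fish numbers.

j=1: r + 0k = 433.496 → ⌈·⌉ = 434
j=2: r + 1k = 889.188307… → ⌈·⌉ = 890
j=3: r + 2k = 1344.880615… → ⌈·⌉ = 1345
j=4: r + 3k = 1800.572923… → ⌈·⌉ = 1801
j=5: r + 4k = 2256.265230… → ⌈·⌉ = 2257
j=6: r + 5k = 2711.957538… → ⌈·⌉ = 2712
j=7: r + 6k = 3167.649846… → ⌈·⌉ = 3168
j=8: r + 7k = 3623.342153… → ⌈·⌉ = 3624
j=9: r + 8k = 4079.034461… → ⌈·⌉ = 4080
j=10: r + 9k = 4534.726769… → ⌈·⌉ = 4535
j=11: r + 10k = 4990.419076… → ⌈·⌉ = 4991
j=12: r + 11k = 5446.111384… → ⌈·⌉ = 5447
j=13: r + 12k = 5901.803692… → ⌈·⌉ = 5902

434, 890, 1345, 1801, 2257, 2712, 3168, 3624, 4080, 4535, 4991, 5447, 5902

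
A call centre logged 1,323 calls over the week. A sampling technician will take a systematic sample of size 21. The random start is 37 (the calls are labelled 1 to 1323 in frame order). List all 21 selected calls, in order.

k = N/n = 1323/21 = 63
call 1: 37
call 2: 37 + 63 = 100
call 3: 100 + 63 = 163
call 4: 163 + 63 = 226
call 5: 226 + 63 = 289
call 6: 289 + 63 = 352
call 7: 352 + 63 = 415
call 8: 415 + 63 = 478
call 9: 478 + 63 = 541
call 10: 541 + 63 = 604
call 11: 604 + 63 = 667
call 12: 667 + 63 = 730
call 13: 730 + 63 = 793
call 14: 793 + 63 = 856
call 15: 856 + 63 = 919
call 16: 919 + 63 = 982
call 17: 982 + 63 = 1045
call 18: 1045 + 63 = 1108
call 19: 1108 + 63 = 1171
call 20: 1171 + 63 = 1234
call 21: 1234 + 63 = 1297

37, 100, 163, 226, 289, 352, 415, 478, 541, 604, 667, 730, 793, 856, 919, 982, 1045, 1108, 1171, 1234, 1297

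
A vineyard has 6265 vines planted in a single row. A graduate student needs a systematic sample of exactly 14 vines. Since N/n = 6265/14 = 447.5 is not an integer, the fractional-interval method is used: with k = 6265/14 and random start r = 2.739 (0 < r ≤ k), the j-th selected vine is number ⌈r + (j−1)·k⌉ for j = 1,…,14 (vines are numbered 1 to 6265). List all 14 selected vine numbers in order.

j=1: r + 0k = 2.739 → ⌈·⌉ = 3
j=2: r + 1k = 450.239 → ⌈·⌉ = 451
j=3: r + 2k = 897.739 → ⌈·⌉ = 898
j=4: r + 3k = 1345.239 → ⌈·⌉ = 1346
j=5: r + 4k = 1792.739 → ⌈·⌉ = 1793
j=6: r + 5k = 2240.239 → ⌈·⌉ = 2241
j=7: r + 6k = 2687.739 → ⌈·⌉ = 2688
j=8: r + 7k = 3135.239 → ⌈·⌉ = 3136
j=9: r + 8k = 3582.739 → ⌈·⌉ = 3583
j=10: r + 9k = 4030.239 → ⌈·⌉ = 4031
j=11: r + 10k = 4477.739 → ⌈·⌉ = 4478
j=12: r + 11k = 4925.239 → ⌈·⌉ = 4926
j=13: r + 12k = 5372.739 → ⌈·⌉ = 5373
j=14: r + 13k = 5820.239 → ⌈·⌉ = 5821

3, 451, 898, 1346, 1793, 2241, 2688, 3136, 3583, 4031, 4478, 4926, 5373, 5821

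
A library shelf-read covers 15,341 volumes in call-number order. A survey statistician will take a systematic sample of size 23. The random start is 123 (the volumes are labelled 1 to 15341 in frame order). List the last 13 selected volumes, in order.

k = N/n = 15341/23 = 667
11th selection = 123 + 10×667 = 6793
12th: 6793 + 667 = 7460
13th: 7460 + 667 = 8127
14th: 8127 + 667 = 8794
15th: 8794 + 667 = 9461
16th: 9461 + 667 = 10128
17th: 10128 + 667 = 10795
18th: 10795 + 667 = 11462
19th: 11462 + 667 = 12129
20th: 12129 + 667 = 12796
21st: 12796 + 667 = 13463
22nd: 13463 + 667 = 14130
23rd: 14130 + 667 = 14797

6793, 7460, 8127, 8794, 9461, 10128, 10795, 11462, 12129, 12796, 13463, 14130, 14797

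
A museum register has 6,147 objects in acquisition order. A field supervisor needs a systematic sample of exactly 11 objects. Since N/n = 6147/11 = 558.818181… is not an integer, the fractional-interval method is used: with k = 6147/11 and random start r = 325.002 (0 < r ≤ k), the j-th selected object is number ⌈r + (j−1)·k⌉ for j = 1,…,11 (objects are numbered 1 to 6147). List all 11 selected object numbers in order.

326, 884, 1443, 2002, 2561, 3120, 3678, 4237, 4796, 5355, 5914

j=1: r + 0k = 325.002 → ⌈·⌉ = 326
j=2: r + 1k = 883.820181… → ⌈·⌉ = 884
j=3: r + 2k = 1442.638363… → ⌈·⌉ = 1443
j=4: r + 3k = 2001.456545… → ⌈·⌉ = 2002
j=5: r + 4k = 2560.274727… → ⌈·⌉ = 2561
j=6: r + 5k = 3119.092909… → ⌈·⌉ = 3120
j=7: r + 6k = 3677.911090… → ⌈·⌉ = 3678
j=8: r + 7k = 4236.729272… → ⌈·⌉ = 4237
j=9: r + 8k = 4795.547454… → ⌈·⌉ = 4796
j=10: r + 9k = 5354.365636… → ⌈·⌉ = 5355
j=11: r + 10k = 5913.183818… → ⌈·⌉ = 5914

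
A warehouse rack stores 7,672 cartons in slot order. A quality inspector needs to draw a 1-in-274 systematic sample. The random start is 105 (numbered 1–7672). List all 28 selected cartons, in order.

105, 379, 653, 927, 1201, 1475, 1749, 2023, 2297, 2571, 2845, 3119, 3393, 3667, 3941, 4215, 4489, 4763, 5037, 5311, 5585, 5859, 6133, 6407, 6681, 6955, 7229, 7503

carton 1: 105
carton 2: 105 + 274 = 379
carton 3: 379 + 274 = 653
carton 4: 653 + 274 = 927
carton 5: 927 + 274 = 1201
carton 6: 1201 + 274 = 1475
carton 7: 1475 + 274 = 1749
carton 8: 1749 + 274 = 2023
carton 9: 2023 + 274 = 2297
carton 10: 2297 + 274 = 2571
carton 11: 2571 + 274 = 2845
carton 12: 2845 + 274 = 3119
carton 13: 3119 + 274 = 3393
carton 14: 3393 + 274 = 3667
carton 15: 3667 + 274 = 3941
carton 16: 3941 + 274 = 4215
carton 17: 4215 + 274 = 4489
carton 18: 4489 + 274 = 4763
carton 19: 4763 + 274 = 5037
carton 20: 5037 + 274 = 5311
carton 21: 5311 + 274 = 5585
carton 22: 5585 + 274 = 5859
carton 23: 5859 + 274 = 6133
carton 24: 6133 + 274 = 6407
carton 25: 6407 + 274 = 6681
carton 26: 6681 + 274 = 6955
carton 27: 6955 + 274 = 7229
carton 28: 7229 + 274 = 7503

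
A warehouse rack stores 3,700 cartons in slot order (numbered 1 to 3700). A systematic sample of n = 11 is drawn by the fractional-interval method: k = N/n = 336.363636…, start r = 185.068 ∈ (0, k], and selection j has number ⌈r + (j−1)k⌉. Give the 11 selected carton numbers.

186, 522, 858, 1195, 1531, 1867, 2204, 2540, 2876, 3213, 3549

j=1: r + 0k = 185.068 → ⌈·⌉ = 186
j=2: r + 1k = 521.431636… → ⌈·⌉ = 522
j=3: r + 2k = 857.795272… → ⌈·⌉ = 858
j=4: r + 3k = 1194.158909… → ⌈·⌉ = 1195
j=5: r + 4k = 1530.522545… → ⌈·⌉ = 1531
j=6: r + 5k = 1866.886181… → ⌈·⌉ = 1867
j=7: r + 6k = 2203.249818… → ⌈·⌉ = 2204
j=8: r + 7k = 2539.613454… → ⌈·⌉ = 2540
j=9: r + 8k = 2875.977090… → ⌈·⌉ = 2876
j=10: r + 9k = 3212.340727… → ⌈·⌉ = 3213
j=11: r + 10k = 3548.704363… → ⌈·⌉ = 3549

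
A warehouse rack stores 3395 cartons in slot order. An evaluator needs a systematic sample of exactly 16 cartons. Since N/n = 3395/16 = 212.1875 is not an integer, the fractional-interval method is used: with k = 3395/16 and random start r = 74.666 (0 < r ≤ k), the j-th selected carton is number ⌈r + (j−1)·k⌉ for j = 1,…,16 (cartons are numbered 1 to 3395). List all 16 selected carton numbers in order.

j=1: r + 0k = 74.666 → ⌈·⌉ = 75
j=2: r + 1k = 286.8535 → ⌈·⌉ = 287
j=3: r + 2k = 499.041 → ⌈·⌉ = 500
j=4: r + 3k = 711.2285 → ⌈·⌉ = 712
j=5: r + 4k = 923.416 → ⌈·⌉ = 924
j=6: r + 5k = 1135.6035 → ⌈·⌉ = 1136
j=7: r + 6k = 1347.791 → ⌈·⌉ = 1348
j=8: r + 7k = 1559.9785 → ⌈·⌉ = 1560
j=9: r + 8k = 1772.166 → ⌈·⌉ = 1773
j=10: r + 9k = 1984.3535 → ⌈·⌉ = 1985
j=11: r + 10k = 2196.541 → ⌈·⌉ = 2197
j=12: r + 11k = 2408.7285 → ⌈·⌉ = 2409
j=13: r + 12k = 2620.916 → ⌈·⌉ = 2621
j=14: r + 13k = 2833.1035 → ⌈·⌉ = 2834
j=15: r + 14k = 3045.291 → ⌈·⌉ = 3046
j=16: r + 15k = 3257.4785 → ⌈·⌉ = 3258

75, 287, 500, 712, 924, 1136, 1348, 1560, 1773, 1985, 2197, 2409, 2621, 2834, 3046, 3258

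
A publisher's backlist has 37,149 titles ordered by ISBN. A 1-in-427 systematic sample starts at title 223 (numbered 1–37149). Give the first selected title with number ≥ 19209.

k = 427
Steps past start: ⌈(19209 − 223)/427⌉ = ⌈18986/427⌉ = 45
Selected title: 223 + 45×427 = 19438

19438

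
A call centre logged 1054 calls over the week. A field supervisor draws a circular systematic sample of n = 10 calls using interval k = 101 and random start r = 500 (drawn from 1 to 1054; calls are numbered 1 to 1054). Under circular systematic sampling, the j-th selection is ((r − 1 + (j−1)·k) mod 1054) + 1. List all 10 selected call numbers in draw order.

500, 601, 702, 803, 904, 1005, 52, 153, 254, 355

Selection 1: 500
Selection 2: 500 + 101 = 601
Selection 3: 601 + 101 = 702
Selection 4: 702 + 101 = 803
Selection 5: 803 + 101 = 904
Selection 6: 904 + 101 = 1005
Selection 7: 1005 + 101 = 1106 → 1106 − 1054 = 52
Selection 8: 52 + 101 = 153
Selection 9: 153 + 101 = 254
Selection 10: 254 + 101 = 355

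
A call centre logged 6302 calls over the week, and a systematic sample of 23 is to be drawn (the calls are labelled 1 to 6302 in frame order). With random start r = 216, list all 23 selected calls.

216, 490, 764, 1038, 1312, 1586, 1860, 2134, 2408, 2682, 2956, 3230, 3504, 3778, 4052, 4326, 4600, 4874, 5148, 5422, 5696, 5970, 6244

k = N/n = 6302/23 = 274
call 1: 216
call 2: 216 + 274 = 490
call 3: 490 + 274 = 764
call 4: 764 + 274 = 1038
call 5: 1038 + 274 = 1312
call 6: 1312 + 274 = 1586
call 7: 1586 + 274 = 1860
call 8: 1860 + 274 = 2134
call 9: 2134 + 274 = 2408
call 10: 2408 + 274 = 2682
call 11: 2682 + 274 = 2956
call 12: 2956 + 274 = 3230
call 13: 3230 + 274 = 3504
call 14: 3504 + 274 = 3778
call 15: 3778 + 274 = 4052
call 16: 4052 + 274 = 4326
call 17: 4326 + 274 = 4600
call 18: 4600 + 274 = 4874
call 19: 4874 + 274 = 5148
call 20: 5148 + 274 = 5422
call 21: 5422 + 274 = 5696
call 22: 5696 + 274 = 5970
call 23: 5970 + 274 = 6244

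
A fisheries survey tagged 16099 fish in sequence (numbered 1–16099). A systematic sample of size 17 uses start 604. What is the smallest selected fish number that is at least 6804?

k = 16099/17 = 947
Steps past start: ⌈(6804 − 604)/947⌉ = ⌈6200/947⌉ = 7
Selected fish: 604 + 7×947 = 7233

7233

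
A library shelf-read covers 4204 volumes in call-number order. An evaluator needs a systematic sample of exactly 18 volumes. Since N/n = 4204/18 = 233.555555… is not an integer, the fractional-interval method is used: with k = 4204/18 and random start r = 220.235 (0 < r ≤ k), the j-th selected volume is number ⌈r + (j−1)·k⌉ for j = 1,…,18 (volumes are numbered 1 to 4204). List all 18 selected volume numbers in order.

221, 454, 688, 921, 1155, 1389, 1622, 1856, 2089, 2323, 2556, 2790, 3023, 3257, 3491, 3724, 3958, 4191

j=1: r + 0k = 220.235 → ⌈·⌉ = 221
j=2: r + 1k = 453.790555… → ⌈·⌉ = 454
j=3: r + 2k = 687.346111… → ⌈·⌉ = 688
j=4: r + 3k = 920.901666… → ⌈·⌉ = 921
j=5: r + 4k = 1154.457222… → ⌈·⌉ = 1155
j=6: r + 5k = 1388.012777… → ⌈·⌉ = 1389
j=7: r + 6k = 1621.568333… → ⌈·⌉ = 1622
j=8: r + 7k = 1855.123888… → ⌈·⌉ = 1856
j=9: r + 8k = 2088.679444… → ⌈·⌉ = 2089
j=10: r + 9k = 2322.235 → ⌈·⌉ = 2323
j=11: r + 10k = 2555.790555… → ⌈·⌉ = 2556
j=12: r + 11k = 2789.346111… → ⌈·⌉ = 2790
j=13: r + 12k = 3022.901666… → ⌈·⌉ = 3023
j=14: r + 13k = 3256.457222… → ⌈·⌉ = 3257
j=15: r + 14k = 3490.012777… → ⌈·⌉ = 3491
j=16: r + 15k = 3723.568333… → ⌈·⌉ = 3724
j=17: r + 16k = 3957.123888… → ⌈·⌉ = 3958
j=18: r + 17k = 4190.679444… → ⌈·⌉ = 4191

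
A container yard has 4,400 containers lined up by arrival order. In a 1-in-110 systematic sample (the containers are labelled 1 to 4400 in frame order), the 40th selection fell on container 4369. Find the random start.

k = 110
r = 4369 − (40−1)×110 = 4369 − 4290 = 79

79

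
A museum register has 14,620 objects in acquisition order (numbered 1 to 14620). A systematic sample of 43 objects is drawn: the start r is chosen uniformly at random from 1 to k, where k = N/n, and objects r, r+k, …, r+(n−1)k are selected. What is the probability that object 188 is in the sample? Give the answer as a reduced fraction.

k = 14620/43 = 340.
Object 188 is selected iff r ≡ 188 (mod 340); exactly one such r in {1,…,340}.
Inclusion probability = 1/340.

1/340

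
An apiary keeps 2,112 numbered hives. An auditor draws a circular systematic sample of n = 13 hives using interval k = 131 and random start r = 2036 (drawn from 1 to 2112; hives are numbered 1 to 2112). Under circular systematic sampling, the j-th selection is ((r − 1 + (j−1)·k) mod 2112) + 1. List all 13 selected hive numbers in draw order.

Selection 1: 2036
Selection 2: 2036 + 131 = 2167 → 2167 − 2112 = 55
Selection 3: 55 + 131 = 186
Selection 4: 186 + 131 = 317
Selection 5: 317 + 131 = 448
Selection 6: 448 + 131 = 579
Selection 7: 579 + 131 = 710
Selection 8: 710 + 131 = 841
Selection 9: 841 + 131 = 972
Selection 10: 972 + 131 = 1103
Selection 11: 1103 + 131 = 1234
Selection 12: 1234 + 131 = 1365
Selection 13: 1365 + 131 = 1496

2036, 55, 186, 317, 448, 579, 710, 841, 972, 1103, 1234, 1365, 1496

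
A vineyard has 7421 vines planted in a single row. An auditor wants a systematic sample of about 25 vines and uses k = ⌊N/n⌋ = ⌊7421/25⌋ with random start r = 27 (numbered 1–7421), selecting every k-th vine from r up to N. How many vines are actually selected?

k = ⌊7421/25⌋ = 296
Achieved size = ⌊(7421 − 27)/296⌋ + 1 = ⌊7394/296⌋ + 1 = 24 + 1 = 25
(last selection: 27 + 24×296 = 7131 ≤ 7421; next would be 7427 > 7421)

25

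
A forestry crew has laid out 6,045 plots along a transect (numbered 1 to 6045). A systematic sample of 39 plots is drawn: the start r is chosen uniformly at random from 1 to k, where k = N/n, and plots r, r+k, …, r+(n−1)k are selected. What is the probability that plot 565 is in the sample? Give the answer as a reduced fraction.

1/155

k = 6045/39 = 155.
Plot 565 is selected iff r ≡ 565 (mod 155); exactly one such r in {1,…,155}.
Inclusion probability = 1/155.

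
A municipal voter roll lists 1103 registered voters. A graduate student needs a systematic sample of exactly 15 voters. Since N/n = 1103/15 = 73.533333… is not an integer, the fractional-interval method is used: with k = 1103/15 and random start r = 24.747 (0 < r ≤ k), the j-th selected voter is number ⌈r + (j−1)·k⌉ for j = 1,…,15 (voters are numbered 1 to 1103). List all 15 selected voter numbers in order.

25, 99, 172, 246, 319, 393, 466, 540, 614, 687, 761, 834, 908, 981, 1055

j=1: r + 0k = 24.747 → ⌈·⌉ = 25
j=2: r + 1k = 98.280333… → ⌈·⌉ = 99
j=3: r + 2k = 171.813666… → ⌈·⌉ = 172
j=4: r + 3k = 245.347 → ⌈·⌉ = 246
j=5: r + 4k = 318.880333… → ⌈·⌉ = 319
j=6: r + 5k = 392.413666… → ⌈·⌉ = 393
j=7: r + 6k = 465.947 → ⌈·⌉ = 466
j=8: r + 7k = 539.480333… → ⌈·⌉ = 540
j=9: r + 8k = 613.013666… → ⌈·⌉ = 614
j=10: r + 9k = 686.547 → ⌈·⌉ = 687
j=11: r + 10k = 760.080333… → ⌈·⌉ = 761
j=12: r + 11k = 833.613666… → ⌈·⌉ = 834
j=13: r + 12k = 907.147 → ⌈·⌉ = 908
j=14: r + 13k = 980.680333… → ⌈·⌉ = 981
j=15: r + 14k = 1054.213666… → ⌈·⌉ = 1055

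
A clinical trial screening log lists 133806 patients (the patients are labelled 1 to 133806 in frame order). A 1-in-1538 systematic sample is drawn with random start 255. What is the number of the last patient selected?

132523

k = 1538
87th selection = r + (87−1)·k = 255 + 86×1538 = 255 + 132268 = 132523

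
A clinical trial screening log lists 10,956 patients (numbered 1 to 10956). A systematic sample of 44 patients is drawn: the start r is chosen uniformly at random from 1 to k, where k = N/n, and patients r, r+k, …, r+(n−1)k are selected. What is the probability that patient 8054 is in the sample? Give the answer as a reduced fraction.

1/249

k = 10956/44 = 249.
Patient 8054 is selected iff r ≡ 8054 (mod 249); exactly one such r in {1,…,249}.
Inclusion probability = 1/249.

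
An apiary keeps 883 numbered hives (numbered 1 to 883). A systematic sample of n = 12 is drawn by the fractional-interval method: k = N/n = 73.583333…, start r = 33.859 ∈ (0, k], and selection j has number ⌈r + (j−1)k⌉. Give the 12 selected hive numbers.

34, 108, 182, 255, 329, 402, 476, 549, 623, 697, 770, 844

j=1: r + 0k = 33.859 → ⌈·⌉ = 34
j=2: r + 1k = 107.442333… → ⌈·⌉ = 108
j=3: r + 2k = 181.025666… → ⌈·⌉ = 182
j=4: r + 3k = 254.609 → ⌈·⌉ = 255
j=5: r + 4k = 328.192333… → ⌈·⌉ = 329
j=6: r + 5k = 401.775666… → ⌈·⌉ = 402
j=7: r + 6k = 475.359 → ⌈·⌉ = 476
j=8: r + 7k = 548.942333… → ⌈·⌉ = 549
j=9: r + 8k = 622.525666… → ⌈·⌉ = 623
j=10: r + 9k = 696.109 → ⌈·⌉ = 697
j=11: r + 10k = 769.692333… → ⌈·⌉ = 770
j=12: r + 11k = 843.275666… → ⌈·⌉ = 844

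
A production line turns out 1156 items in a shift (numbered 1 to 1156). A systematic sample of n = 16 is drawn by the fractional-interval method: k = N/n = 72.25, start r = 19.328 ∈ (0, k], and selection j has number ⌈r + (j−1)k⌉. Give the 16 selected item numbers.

j=1: r + 0k = 19.328 → ⌈·⌉ = 20
j=2: r + 1k = 91.578 → ⌈·⌉ = 92
j=3: r + 2k = 163.828 → ⌈·⌉ = 164
j=4: r + 3k = 236.078 → ⌈·⌉ = 237
j=5: r + 4k = 308.328 → ⌈·⌉ = 309
j=6: r + 5k = 380.578 → ⌈·⌉ = 381
j=7: r + 6k = 452.828 → ⌈·⌉ = 453
j=8: r + 7k = 525.078 → ⌈·⌉ = 526
j=9: r + 8k = 597.328 → ⌈·⌉ = 598
j=10: r + 9k = 669.578 → ⌈·⌉ = 670
j=11: r + 10k = 741.828 → ⌈·⌉ = 742
j=12: r + 11k = 814.078 → ⌈·⌉ = 815
j=13: r + 12k = 886.328 → ⌈·⌉ = 887
j=14: r + 13k = 958.578 → ⌈·⌉ = 959
j=15: r + 14k = 1030.828 → ⌈·⌉ = 1031
j=16: r + 15k = 1103.078 → ⌈·⌉ = 1104

20, 92, 164, 237, 309, 381, 453, 526, 598, 670, 742, 815, 887, 959, 1031, 1104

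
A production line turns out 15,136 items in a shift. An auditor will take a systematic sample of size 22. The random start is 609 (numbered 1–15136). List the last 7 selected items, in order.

k = N/n = 15136/22 = 688
16th selection = 609 + 15×688 = 10929
17th: 10929 + 688 = 11617
18th: 11617 + 688 = 12305
19th: 12305 + 688 = 12993
20th: 12993 + 688 = 13681
21st: 13681 + 688 = 14369
22nd: 14369 + 688 = 15057

10929, 11617, 12305, 12993, 13681, 14369, 15057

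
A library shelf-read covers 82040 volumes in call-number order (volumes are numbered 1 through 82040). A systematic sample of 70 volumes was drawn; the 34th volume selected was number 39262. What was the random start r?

k = 82040/70 = 1172
r = 39262 − (34−1)×1172 = 39262 − 38676 = 586

586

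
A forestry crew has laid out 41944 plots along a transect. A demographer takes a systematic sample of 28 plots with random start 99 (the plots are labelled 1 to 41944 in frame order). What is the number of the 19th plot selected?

27063

k = 41944/28 = 1498
19th selection = r + (19−1)·k = 99 + 18×1498 = 99 + 26964 = 27063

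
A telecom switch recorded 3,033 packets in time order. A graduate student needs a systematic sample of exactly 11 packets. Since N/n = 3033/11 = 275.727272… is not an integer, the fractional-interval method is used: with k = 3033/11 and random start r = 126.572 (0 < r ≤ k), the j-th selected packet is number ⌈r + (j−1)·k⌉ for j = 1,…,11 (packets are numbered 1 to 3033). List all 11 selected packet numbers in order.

j=1: r + 0k = 126.572 → ⌈·⌉ = 127
j=2: r + 1k = 402.299272… → ⌈·⌉ = 403
j=3: r + 2k = 678.026545… → ⌈·⌉ = 679
j=4: r + 3k = 953.753818… → ⌈·⌉ = 954
j=5: r + 4k = 1229.481090… → ⌈·⌉ = 1230
j=6: r + 5k = 1505.208363… → ⌈·⌉ = 1506
j=7: r + 6k = 1780.935636… → ⌈·⌉ = 1781
j=8: r + 7k = 2056.662909… → ⌈·⌉ = 2057
j=9: r + 8k = 2332.390181… → ⌈·⌉ = 2333
j=10: r + 9k = 2608.117454… → ⌈·⌉ = 2609
j=11: r + 10k = 2883.844727… → ⌈·⌉ = 2884

127, 403, 679, 954, 1230, 1506, 1781, 2057, 2333, 2609, 2884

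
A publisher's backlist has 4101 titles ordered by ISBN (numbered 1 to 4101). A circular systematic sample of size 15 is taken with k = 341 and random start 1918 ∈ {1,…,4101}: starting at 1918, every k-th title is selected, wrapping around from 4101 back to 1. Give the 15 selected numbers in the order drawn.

Selection 1: 1918
Selection 2: 1918 + 341 = 2259
Selection 3: 2259 + 341 = 2600
Selection 4: 2600 + 341 = 2941
Selection 5: 2941 + 341 = 3282
Selection 6: 3282 + 341 = 3623
Selection 7: 3623 + 341 = 3964
Selection 8: 3964 + 341 = 4305 → 4305 − 4101 = 204
Selection 9: 204 + 341 = 545
Selection 10: 545 + 341 = 886
Selection 11: 886 + 341 = 1227
Selection 12: 1227 + 341 = 1568
Selection 13: 1568 + 341 = 1909
Selection 14: 1909 + 341 = 2250
Selection 15: 2250 + 341 = 2591

1918, 2259, 2600, 2941, 3282, 3623, 3964, 204, 545, 886, 1227, 1568, 1909, 2250, 2591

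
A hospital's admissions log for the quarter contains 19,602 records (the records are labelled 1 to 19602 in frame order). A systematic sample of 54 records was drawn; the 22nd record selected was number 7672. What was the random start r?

49

k = 19602/54 = 363
r = 7672 − (22−1)×363 = 7672 − 7623 = 49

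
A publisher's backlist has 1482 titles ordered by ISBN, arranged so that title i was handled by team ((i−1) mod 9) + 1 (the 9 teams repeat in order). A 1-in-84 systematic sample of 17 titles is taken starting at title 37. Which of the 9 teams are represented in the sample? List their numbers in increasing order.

1, 4, 7

Consecutive selections differ by k = 84, so their team numbers differ by 84 mod 9 = 3.
gcd(84, 9) = 3, so the sample visits 9/3 = 3 distinct residues mod 9.
Start 37 is team 1; the teams hit are 1, 4, 7.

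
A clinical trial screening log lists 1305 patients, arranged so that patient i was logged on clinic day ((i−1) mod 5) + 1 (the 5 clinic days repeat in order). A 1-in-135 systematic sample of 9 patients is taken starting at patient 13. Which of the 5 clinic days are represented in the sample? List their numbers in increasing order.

Consecutive selections differ by k = 135, so their clinic day numbers differ by 135 mod 5 = 0.
gcd(135, 5) = 5, so the sample visits 5/5 = 1 distinct residues mod 5.
Start 13 is clinic day 3; the clinic days hit are 3.

3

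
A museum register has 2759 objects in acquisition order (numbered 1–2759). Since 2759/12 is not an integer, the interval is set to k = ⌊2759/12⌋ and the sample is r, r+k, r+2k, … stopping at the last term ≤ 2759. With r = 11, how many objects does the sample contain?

k = ⌊2759/12⌋ = 229
Achieved size = ⌊(2759 − 11)/229⌋ + 1 = ⌊2748/229⌋ + 1 = 12 + 1 = 13
(last selection: 11 + 12×229 = 2759 ≤ 2759; next would be 2988 > 2759)

13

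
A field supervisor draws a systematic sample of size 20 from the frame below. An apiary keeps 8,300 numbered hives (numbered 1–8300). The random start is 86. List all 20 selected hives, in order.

k = N/n = 8300/20 = 415
hive 1: 86
hive 2: 86 + 415 = 501
hive 3: 501 + 415 = 916
hive 4: 916 + 415 = 1331
hive 5: 1331 + 415 = 1746
hive 6: 1746 + 415 = 2161
hive 7: 2161 + 415 = 2576
hive 8: 2576 + 415 = 2991
hive 9: 2991 + 415 = 3406
hive 10: 3406 + 415 = 3821
hive 11: 3821 + 415 = 4236
hive 12: 4236 + 415 = 4651
hive 13: 4651 + 415 = 5066
hive 14: 5066 + 415 = 5481
hive 15: 5481 + 415 = 5896
hive 16: 5896 + 415 = 6311
hive 17: 6311 + 415 = 6726
hive 18: 6726 + 415 = 7141
hive 19: 7141 + 415 = 7556
hive 20: 7556 + 415 = 7971

86, 501, 916, 1331, 1746, 2161, 2576, 2991, 3406, 3821, 4236, 4651, 5066, 5481, 5896, 6311, 6726, 7141, 7556, 7971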